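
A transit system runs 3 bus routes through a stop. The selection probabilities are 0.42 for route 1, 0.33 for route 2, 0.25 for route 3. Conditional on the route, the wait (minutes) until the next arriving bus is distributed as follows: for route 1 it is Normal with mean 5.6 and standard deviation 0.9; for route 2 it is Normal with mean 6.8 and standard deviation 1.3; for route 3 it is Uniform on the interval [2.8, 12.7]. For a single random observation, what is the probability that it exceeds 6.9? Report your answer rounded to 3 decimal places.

0.333

Conditional on each route, P(X > 6.9): 1: 0.074307; 2: 0.469342; 3: 0.585859.
By total probability, P(X > 6.9) = 0.42·0.074307 + 0.33·0.469342 + 0.25·0.585859 = 0.332557.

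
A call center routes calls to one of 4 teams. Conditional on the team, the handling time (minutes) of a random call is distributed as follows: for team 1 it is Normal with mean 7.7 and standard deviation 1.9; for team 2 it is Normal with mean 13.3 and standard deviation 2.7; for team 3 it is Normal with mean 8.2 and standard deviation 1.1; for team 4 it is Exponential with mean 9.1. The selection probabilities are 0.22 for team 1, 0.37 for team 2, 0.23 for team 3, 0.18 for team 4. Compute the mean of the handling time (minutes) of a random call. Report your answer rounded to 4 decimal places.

Component means — 1: 7.7; 2: 13.3; 3: 8.2; 4: 9.1.
E[X] = 0.22·7.7 + 0.37·13.3 + 0.23·8.2 + 0.18·9.1 = 10.139.

10.1390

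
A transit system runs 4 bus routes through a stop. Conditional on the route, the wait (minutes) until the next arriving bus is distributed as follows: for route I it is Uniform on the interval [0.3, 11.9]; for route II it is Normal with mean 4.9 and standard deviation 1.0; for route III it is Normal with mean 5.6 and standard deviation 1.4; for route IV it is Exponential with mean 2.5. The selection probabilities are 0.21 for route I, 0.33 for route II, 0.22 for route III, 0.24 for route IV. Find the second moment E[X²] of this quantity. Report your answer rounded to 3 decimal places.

28.753

For each component E[X²] = Var + (mean)², giving I: 48.4233; II: 25.01; III: 33.32; IV: 12.5.
Overall E[X²] = 0.21·48.4233 + 0.33·25.01 + 0.22·33.32 + 0.24·12.5 = 28.7526.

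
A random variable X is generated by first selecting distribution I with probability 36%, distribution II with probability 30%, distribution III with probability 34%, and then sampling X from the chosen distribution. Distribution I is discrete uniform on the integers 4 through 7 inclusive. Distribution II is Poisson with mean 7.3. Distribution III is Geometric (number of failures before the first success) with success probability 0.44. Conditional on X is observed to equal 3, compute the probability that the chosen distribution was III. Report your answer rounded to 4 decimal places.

0.6666

Likelihoods P(X=3 | ·): I: 0; II: 0.0437993; III: 0.077271.
Posterior ∝ prior × likelihood. Numerator for III: 0.34·0.077271 = 0.0262722.
Normalizing constant: 0.36·0 + 0.3·0.0437993 + 0.34·0.077271 = 0.039412.
P(III | observation) = 0.0262722 / 0.039412 = 0.666604.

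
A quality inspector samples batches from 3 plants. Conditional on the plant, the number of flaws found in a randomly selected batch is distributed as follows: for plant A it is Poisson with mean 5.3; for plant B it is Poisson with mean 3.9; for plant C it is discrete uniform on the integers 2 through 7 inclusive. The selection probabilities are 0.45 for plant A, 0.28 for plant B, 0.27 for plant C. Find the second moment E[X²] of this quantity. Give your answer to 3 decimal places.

For each component E[X²] = Var + (mean)², giving A: 33.39; B: 19.11; C: 23.1667.
Overall E[X²] = 0.45·33.39 + 0.28·19.11 + 0.27·23.1667 = 26.6313.

26.631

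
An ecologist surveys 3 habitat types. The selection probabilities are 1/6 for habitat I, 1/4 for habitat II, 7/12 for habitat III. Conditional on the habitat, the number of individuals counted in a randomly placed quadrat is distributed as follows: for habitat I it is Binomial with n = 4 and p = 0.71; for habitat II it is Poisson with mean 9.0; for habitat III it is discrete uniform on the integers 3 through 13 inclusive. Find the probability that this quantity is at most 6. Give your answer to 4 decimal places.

0.4305

Conditional on each habitat, P(X ≤ 6): I: 1; II: 0.206781; III: 0.363636.
By total probability, P(X ≤ 6) = 0.166667·1 + 0.25·0.206781 + 0.583333·0.363636 = 0.430483.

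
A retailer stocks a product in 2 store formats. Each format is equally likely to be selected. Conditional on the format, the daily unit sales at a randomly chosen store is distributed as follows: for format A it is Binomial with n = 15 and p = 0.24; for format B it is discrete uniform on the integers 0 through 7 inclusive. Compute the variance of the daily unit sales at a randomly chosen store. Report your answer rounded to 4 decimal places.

3.9955

Per component, A: μ=3.6, E[X²]=15.696; B: μ=3.5, E[X²]=17.5.
E[X] = 0.5·3.6 + 0.5·3.5 = 3.55.
E[X²] = 0.5·15.696 + 0.5·17.5 = 16.598.
Var(X) = E[X²] − (E[X])² = 16.598 − 12.6025 = 3.9955.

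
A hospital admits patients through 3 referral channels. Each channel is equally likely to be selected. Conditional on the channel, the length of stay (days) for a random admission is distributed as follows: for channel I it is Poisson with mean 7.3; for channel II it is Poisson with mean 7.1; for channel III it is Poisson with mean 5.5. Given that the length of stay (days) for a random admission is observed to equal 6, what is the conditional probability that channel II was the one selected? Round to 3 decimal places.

Likelihoods P(X=6 | ·): I: 0.141989; II: 0.1468; III: 0.157117.
Posterior ∝ prior × likelihood. Numerator for II: 0.333333·0.1468 = 0.0489334.
Normalizing constant: 0.333333·0.141989 + 0.333333·0.1468 + 0.333333·0.157117 = 0.148636.
P(II | observation) = 0.0489334 / 0.148636 = 0.329217.

0.329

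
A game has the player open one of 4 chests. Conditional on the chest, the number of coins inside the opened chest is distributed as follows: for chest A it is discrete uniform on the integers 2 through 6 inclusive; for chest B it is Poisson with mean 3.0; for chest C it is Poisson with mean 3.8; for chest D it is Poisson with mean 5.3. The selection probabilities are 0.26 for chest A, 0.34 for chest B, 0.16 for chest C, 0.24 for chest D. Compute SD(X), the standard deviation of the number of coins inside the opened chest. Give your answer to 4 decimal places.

Per component, A: μ=4, E[X²]=18; B: μ=3, E[X²]=12; C: μ=3.8, E[X²]=18.24; D: μ=5.3, E[X²]=33.39.
E[X] = 0.26·4 + 0.34·3 + 0.16·3.8 + 0.24·5.3 = 3.94.
E[X²] = 0.26·18 + 0.34·12 + 0.16·18.24 + 0.24·33.39 = 19.692.
Var(X) = E[X²] − (E[X])² = 19.692 − 15.5236 = 4.1684.
SD(X) = √4.1684 = 2.04167.

2.0417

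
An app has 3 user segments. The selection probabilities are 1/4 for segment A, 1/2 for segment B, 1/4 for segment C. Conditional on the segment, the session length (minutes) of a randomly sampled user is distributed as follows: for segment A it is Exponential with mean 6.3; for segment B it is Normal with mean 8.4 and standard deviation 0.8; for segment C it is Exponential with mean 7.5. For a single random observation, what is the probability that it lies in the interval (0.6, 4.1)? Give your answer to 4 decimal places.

Conditional on each segment, P(0.6 < X < 4.1): A: 0.387525; B: 3.82913e-08; C: 0.34424.
By total probability, P(0.6 < X < 4.1) = 0.25·0.387525 + 0.5·3.82913e-08 + 0.25·0.34424 = 0.182941.

0.1829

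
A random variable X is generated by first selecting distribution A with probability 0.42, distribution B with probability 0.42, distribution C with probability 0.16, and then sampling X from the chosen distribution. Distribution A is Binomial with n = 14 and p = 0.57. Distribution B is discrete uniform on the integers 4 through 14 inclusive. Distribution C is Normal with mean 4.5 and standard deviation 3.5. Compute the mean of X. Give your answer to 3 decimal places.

Component means — A: 7.98; B: 9; C: 4.5.
E[X] = 0.42·7.98 + 0.42·9 + 0.16·4.5 = 7.8516.

7.852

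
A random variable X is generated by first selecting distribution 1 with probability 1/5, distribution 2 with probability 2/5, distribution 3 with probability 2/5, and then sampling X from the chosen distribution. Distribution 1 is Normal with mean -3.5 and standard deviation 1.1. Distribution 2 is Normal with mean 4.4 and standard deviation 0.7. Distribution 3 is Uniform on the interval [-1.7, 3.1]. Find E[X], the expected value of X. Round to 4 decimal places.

Component means — 1: -3.5; 2: 4.4; 3: 0.7.
E[X] = 0.2·-3.5 + 0.4·4.4 + 0.4·0.7 = 1.34.

1.3400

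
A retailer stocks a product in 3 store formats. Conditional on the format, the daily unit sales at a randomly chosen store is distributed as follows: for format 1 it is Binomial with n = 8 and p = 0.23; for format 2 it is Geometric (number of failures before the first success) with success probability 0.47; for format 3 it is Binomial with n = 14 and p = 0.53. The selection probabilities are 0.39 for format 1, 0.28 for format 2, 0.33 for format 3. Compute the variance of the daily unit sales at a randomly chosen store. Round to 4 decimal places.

Per component, 1: μ=1.84, E[X²]=4.8024; 2: μ=1.12766, E[X²]=3.67089; 3: μ=7.42, E[X²]=58.5438.
E[X] = 0.39·1.84 + 0.28·1.12766 + 0.33·7.42 = 3.48194.
E[X²] = 0.39·4.8024 + 0.28·3.67089 + 0.33·58.5438 = 22.2202.
Var(X) = E[X²] − (E[X])² = 22.2202 − 12.1239 = 10.0963.

10.0963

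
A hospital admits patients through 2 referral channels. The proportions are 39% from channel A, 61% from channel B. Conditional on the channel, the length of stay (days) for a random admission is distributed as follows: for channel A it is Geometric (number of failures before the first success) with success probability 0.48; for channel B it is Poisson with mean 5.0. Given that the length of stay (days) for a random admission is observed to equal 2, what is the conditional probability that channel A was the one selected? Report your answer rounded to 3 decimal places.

0.496

Likelihoods P(X=2 | ·): A: 0.129792; B: 0.0842243.
Posterior ∝ prior × likelihood. Numerator for A: 0.39·0.129792 = 0.0506189.
Normalizing constant: 0.39·0.129792 + 0.61·0.0842243 = 0.101996.
P(A | observation) = 0.0506189 / 0.101996 = 0.496284.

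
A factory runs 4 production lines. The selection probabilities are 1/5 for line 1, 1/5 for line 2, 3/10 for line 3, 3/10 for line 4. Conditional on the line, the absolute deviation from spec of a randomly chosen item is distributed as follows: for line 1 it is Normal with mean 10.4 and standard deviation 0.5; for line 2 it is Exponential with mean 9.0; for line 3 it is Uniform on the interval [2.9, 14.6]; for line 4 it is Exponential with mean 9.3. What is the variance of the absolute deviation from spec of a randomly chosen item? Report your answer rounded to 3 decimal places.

45.970

Per component, 1: μ=10.4, E[X²]=108.41; 2: μ=9, E[X²]=162; 3: μ=8.75, E[X²]=87.97; 4: μ=9.3, E[X²]=172.98.
E[X] = 0.2·10.4 + 0.2·9 + 0.3·8.75 + 0.3·9.3 = 9.295.
E[X²] = 0.2·108.41 + 0.2·162 + 0.3·87.97 + 0.3·172.98 = 132.367.
Var(X) = E[X²] − (E[X])² = 132.367 − 86.397 = 45.97.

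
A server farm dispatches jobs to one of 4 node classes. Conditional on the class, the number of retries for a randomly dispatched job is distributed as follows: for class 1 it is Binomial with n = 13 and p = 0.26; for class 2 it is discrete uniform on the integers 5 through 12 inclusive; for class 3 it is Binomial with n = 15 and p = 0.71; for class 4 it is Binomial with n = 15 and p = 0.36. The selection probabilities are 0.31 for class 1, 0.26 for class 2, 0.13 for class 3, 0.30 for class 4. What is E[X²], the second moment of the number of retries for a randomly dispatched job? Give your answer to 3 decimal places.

49.398

For each component E[X²] = Var + (mean)², giving 1: 13.9256; 2: 77.5; 3: 116.511; 4: 32.616.
Overall E[X²] = 0.31·13.9256 + 0.26·77.5 + 0.13·116.511 + 0.3·32.616 = 49.3982.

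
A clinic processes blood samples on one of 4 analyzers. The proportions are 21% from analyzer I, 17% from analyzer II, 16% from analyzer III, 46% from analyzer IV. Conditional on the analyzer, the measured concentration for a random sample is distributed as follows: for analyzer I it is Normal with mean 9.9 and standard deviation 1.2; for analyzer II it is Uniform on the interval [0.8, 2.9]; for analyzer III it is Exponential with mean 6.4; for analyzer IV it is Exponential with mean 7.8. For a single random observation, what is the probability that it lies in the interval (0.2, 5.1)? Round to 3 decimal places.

0.462

Conditional on each analyzer, P(0.2 < X < 5.1): I: 3.16712e-05; II: 1; III: 0.518498; IV: 0.454643.
By total probability, P(0.2 < X < 5.1) = 0.21·3.16712e-05 + 0.17·1 + 0.16·0.518498 + 0.46·0.454643 = 0.462102.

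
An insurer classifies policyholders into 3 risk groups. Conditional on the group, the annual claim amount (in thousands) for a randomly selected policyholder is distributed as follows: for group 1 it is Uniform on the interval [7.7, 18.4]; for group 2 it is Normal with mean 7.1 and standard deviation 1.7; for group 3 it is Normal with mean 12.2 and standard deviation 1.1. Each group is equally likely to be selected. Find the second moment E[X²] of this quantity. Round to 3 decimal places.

127.731

For each component E[X²] = Var + (mean)², giving 1: 179.843; 2: 53.3; 3: 150.05.
Overall E[X²] = 0.333333·179.843 + 0.333333·53.3 + 0.333333·150.05 = 127.731.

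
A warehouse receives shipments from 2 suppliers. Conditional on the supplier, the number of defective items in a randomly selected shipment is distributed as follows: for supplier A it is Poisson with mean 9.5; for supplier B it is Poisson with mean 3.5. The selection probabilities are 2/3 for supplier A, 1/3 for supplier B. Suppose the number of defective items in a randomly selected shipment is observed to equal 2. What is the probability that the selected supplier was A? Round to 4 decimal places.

0.0352

Likelihoods P(X=2 | ·): A: 0.00337769; B: 0.184959.
Posterior ∝ prior × likelihood. Numerator for A: 0.666667·0.00337769 = 0.00225179.
Normalizing constant: 0.666667·0.00337769 + 0.333333·0.184959 = 0.0639048.
P(A | observation) = 0.00225179 / 0.0639048 = 0.0352367.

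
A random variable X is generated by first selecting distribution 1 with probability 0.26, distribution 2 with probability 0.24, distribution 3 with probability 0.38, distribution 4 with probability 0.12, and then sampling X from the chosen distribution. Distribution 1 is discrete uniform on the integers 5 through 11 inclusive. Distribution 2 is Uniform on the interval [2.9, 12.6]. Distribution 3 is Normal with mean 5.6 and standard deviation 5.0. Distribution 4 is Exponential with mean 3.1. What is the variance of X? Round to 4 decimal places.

16.2264

Per component, 1: μ=8, E[X²]=68; 2: μ=7.75, E[X²]=67.9033; 3: μ=5.6, E[X²]=56.36; 4: μ=3.1, E[X²]=19.22.
E[X] = 0.26·8 + 0.24·7.75 + 0.38·5.6 + 0.12·3.1 = 6.44.
E[X²] = 0.26·68 + 0.24·67.9033 + 0.38·56.36 + 0.12·19.22 = 57.7.
Var(X) = E[X²] − (E[X])² = 57.7 − 41.4736 = 16.2264.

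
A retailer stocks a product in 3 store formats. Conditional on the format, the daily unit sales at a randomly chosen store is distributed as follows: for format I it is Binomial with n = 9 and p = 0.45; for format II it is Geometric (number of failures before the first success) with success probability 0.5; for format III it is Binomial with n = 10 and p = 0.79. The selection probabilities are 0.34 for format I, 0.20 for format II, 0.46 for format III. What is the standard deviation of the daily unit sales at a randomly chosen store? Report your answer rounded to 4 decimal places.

3.0416

Per component, I: μ=4.05, E[X²]=18.63; II: μ=1, E[X²]=3; III: μ=7.9, E[X²]=64.069.
E[X] = 0.34·4.05 + 0.2·1 + 0.46·7.9 = 5.211.
E[X²] = 0.34·18.63 + 0.2·3 + 0.46·64.069 = 36.4059.
Var(X) = E[X²] − (E[X])² = 36.4059 − 27.1545 = 9.25142.
SD(X) = √9.25142 = 3.04161.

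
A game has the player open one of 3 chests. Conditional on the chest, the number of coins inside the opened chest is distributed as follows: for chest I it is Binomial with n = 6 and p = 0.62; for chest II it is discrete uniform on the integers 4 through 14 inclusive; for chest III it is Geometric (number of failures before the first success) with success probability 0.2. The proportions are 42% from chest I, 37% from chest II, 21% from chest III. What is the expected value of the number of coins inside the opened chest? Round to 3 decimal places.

Component means — I: 3.72; II: 9; III: 4.
E[X] = 0.42·3.72 + 0.37·9 + 0.21·4 = 5.7324.

5.732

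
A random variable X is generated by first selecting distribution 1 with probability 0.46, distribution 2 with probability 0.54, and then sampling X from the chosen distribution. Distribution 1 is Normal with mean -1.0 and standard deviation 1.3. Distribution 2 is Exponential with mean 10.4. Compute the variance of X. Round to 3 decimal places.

91.466

Per component, 1: μ=-1, E[X²]=2.69; 2: μ=10.4, E[X²]=216.32.
E[X] = 0.46·-1 + 0.54·10.4 = 5.156.
E[X²] = 0.46·2.69 + 0.54·216.32 = 118.05.
Var(X) = E[X²] − (E[X])² = 118.05 − 26.5843 = 91.4659.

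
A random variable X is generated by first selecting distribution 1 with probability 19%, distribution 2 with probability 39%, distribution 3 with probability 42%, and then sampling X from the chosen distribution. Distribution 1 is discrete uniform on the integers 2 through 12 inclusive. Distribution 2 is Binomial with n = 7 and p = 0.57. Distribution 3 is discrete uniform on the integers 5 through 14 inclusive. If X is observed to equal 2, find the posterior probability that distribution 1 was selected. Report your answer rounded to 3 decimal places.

0.306

Likelihoods P(X=2 | ·): 1: 0.0909091; 2: 0.100302; 3: 0.
Posterior ∝ prior × likelihood. Numerator for 1: 0.19·0.0909091 = 0.0172727.
Normalizing constant: 0.19·0.0909091 + 0.39·0.100302 + 0.42·0 = 0.0563907.
P(1 | observation) = 0.0172727 / 0.0563907 = 0.306305.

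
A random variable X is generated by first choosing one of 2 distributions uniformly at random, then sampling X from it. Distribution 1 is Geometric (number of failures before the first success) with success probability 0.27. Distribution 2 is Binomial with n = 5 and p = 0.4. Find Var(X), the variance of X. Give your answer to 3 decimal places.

5.731

Per component, 1: μ=2.7037, E[X²]=17.3237; 2: μ=2, E[X²]=5.2.
E[X] = 0.5·2.7037 + 0.5·2 = 2.35185.
E[X²] = 0.5·17.3237 + 0.5·5.2 = 11.2619.
Var(X) = E[X²] − (E[X])² = 11.2619 − 5.53121 = 5.73066.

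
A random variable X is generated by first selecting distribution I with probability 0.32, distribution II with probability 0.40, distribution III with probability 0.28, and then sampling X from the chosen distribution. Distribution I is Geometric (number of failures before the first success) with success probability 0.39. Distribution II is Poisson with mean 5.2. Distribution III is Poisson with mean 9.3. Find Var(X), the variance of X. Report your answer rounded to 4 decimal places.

14.9042

Per component, I: μ=1.5641, E[X²]=6.45694; II: μ=5.2, E[X²]=32.24; III: μ=9.3, E[X²]=95.79.
E[X] = 0.32·1.5641 + 0.4·5.2 + 0.28·9.3 = 5.18451.
E[X²] = 0.32·6.45694 + 0.4·32.24 + 0.28·95.79 = 41.7834.
Var(X) = E[X²] − (E[X])² = 41.7834 − 26.8792 = 14.9042.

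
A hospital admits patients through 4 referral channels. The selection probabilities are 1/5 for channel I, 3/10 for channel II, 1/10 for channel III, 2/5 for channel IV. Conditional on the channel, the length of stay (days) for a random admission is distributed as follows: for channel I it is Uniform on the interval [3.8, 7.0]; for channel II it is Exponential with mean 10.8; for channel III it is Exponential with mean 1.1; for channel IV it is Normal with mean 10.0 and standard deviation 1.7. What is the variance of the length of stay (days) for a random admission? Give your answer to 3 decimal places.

Per component, I: μ=5.4, E[X²]=30.0133; II: μ=10.8, E[X²]=233.28; III: μ=1.1, E[X²]=2.42; IV: μ=10, E[X²]=102.89.
E[X] = 0.2·5.4 + 0.3·10.8 + 0.1·1.1 + 0.4·10 = 8.43.
E[X²] = 0.2·30.0133 + 0.3·233.28 + 0.1·2.42 + 0.4·102.89 = 117.385.
Var(X) = E[X²] − (E[X])² = 117.385 − 71.0649 = 46.3198.

46.320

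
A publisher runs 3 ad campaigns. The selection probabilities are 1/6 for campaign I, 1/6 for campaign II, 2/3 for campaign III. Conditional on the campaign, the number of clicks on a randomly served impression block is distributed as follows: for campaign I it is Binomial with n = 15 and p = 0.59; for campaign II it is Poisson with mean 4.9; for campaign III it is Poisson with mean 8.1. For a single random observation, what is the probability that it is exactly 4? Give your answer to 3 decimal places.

Conditional on each campaign, P(X = 4): I: 0.00910255; II: 0.178867; III: 0.0544432.
By total probability, P(X = 4) = 0.166667·0.00910255 + 0.166667·0.178867 + 0.666667·0.0544432 = 0.0676237.

0.068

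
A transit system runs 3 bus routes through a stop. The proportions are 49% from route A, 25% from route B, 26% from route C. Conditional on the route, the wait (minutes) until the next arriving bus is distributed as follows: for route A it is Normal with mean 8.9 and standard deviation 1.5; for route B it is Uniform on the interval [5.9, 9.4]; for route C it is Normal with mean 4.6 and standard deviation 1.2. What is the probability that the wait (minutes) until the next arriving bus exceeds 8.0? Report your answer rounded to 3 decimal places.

Conditional on each route, P(X > 8.0): A: 0.725747; B: 0.4; C: 0.00230327.
By total probability, P(X > 8.0) = 0.49·0.725747 + 0.25·0.4 + 0.26·0.00230327 = 0.456215.

0.456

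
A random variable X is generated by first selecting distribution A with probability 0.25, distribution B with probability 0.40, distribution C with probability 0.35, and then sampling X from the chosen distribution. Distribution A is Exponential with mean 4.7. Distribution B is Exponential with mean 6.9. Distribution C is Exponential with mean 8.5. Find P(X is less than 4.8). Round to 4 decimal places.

Conditional on each component, P(X < 4.8): A: 0.639865; B: 0.501251; C: 0.431473.
By total probability, P(X < 4.8) = 0.25·0.639865 + 0.4·0.501251 + 0.35·0.431473 = 0.511482.

0.5115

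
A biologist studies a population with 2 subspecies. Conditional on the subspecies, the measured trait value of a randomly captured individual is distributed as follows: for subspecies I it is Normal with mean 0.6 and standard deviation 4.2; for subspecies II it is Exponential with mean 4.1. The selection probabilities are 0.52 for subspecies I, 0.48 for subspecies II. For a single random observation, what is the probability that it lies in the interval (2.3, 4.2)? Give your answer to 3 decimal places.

0.178

Conditional on each subspecies, P(2.3 < X < 4.2): I: 0.147143; II: 0.211637.
By total probability, P(2.3 < X < 4.2) = 0.52·0.147143 + 0.48·0.211637 = 0.1781.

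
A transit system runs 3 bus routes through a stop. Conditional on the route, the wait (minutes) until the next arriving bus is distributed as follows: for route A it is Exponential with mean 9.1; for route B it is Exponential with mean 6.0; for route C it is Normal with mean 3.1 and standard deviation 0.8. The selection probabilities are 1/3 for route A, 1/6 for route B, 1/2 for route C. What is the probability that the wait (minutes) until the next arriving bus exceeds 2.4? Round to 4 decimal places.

0.7724

Conditional on each route, P(X > 2.4): A: 0.768176; B: 0.67032; C: 0.809213.
By total probability, P(X > 2.4) = 0.333333·0.768176 + 0.166667·0.67032 + 0.5·0.809213 = 0.772385.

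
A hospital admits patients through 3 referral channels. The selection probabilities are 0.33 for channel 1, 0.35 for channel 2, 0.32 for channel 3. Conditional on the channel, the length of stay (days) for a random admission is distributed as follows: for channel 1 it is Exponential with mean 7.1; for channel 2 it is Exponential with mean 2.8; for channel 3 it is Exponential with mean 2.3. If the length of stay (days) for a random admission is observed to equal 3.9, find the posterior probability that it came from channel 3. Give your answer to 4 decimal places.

Likelihoods f(3.9 | ·): 1: 0.0813178; 2: 0.0887017; 3: 0.0797737.
Posterior ∝ prior × likelihood. Numerator for 3: 0.32·0.0797737 = 0.0255276.
Normalizing constant: 0.33·0.0813178 + 0.35·0.0887017 + 0.32·0.0797737 = 0.083408.
P(3 | observation) = 0.0255276 / 0.083408 = 0.306057.

0.3061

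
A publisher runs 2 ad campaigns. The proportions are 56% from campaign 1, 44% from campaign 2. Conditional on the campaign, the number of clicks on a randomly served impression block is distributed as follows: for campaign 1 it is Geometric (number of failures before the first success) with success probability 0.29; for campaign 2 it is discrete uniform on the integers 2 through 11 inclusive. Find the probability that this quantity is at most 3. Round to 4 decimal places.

0.5057

Conditional on each campaign, P(X ≤ 3): 1: 0.745883; 2: 0.2.
By total probability, P(X ≤ 3) = 0.56·0.745883 + 0.44·0.2 = 0.505695.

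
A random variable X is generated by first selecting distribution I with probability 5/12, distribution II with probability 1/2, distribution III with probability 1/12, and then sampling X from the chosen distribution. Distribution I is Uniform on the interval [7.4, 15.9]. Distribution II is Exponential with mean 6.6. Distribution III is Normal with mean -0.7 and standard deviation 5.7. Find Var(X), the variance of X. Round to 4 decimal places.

39.8255

Per component, I: μ=11.65, E[X²]=141.743; II: μ=6.6, E[X²]=87.12; III: μ=-0.7, E[X²]=32.98.
E[X] = 0.416667·11.65 + 0.5·6.6 + 0.0833333·-0.7 = 8.09583.
E[X²] = 0.416667·141.743 + 0.5·87.12 + 0.0833333·32.98 = 105.368.
Var(X) = E[X²] − (E[X])² = 105.368 − 65.5425 = 39.8255.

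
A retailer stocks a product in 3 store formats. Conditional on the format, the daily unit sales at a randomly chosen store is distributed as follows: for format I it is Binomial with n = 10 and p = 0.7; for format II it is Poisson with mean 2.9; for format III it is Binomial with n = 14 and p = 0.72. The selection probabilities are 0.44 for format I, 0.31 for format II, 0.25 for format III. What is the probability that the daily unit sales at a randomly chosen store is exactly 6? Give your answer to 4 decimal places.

Conditional on each format, P(X = 6): I: 0.200121; II: 0.0454571; III: 0.0158057.
By total probability, P(X = 6) = 0.44·0.200121 + 0.31·0.0454571 + 0.25·0.0158057 = 0.106096.

0.1061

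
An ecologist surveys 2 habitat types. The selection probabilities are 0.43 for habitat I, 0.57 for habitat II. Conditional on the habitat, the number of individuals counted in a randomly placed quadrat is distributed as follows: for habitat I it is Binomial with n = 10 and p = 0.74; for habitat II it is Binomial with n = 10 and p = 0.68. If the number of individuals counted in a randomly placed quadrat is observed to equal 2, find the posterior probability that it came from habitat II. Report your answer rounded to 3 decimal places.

0.855

Likelihoods P(X=2 | ·): I: 0.000514592; II: 0.00228786.
Posterior ∝ prior × likelihood. Numerator for II: 0.57·0.00228786 = 0.00130408.
Normalizing constant: 0.43·0.000514592 + 0.57·0.00228786 = 0.00152536.
P(II | observation) = 0.00130408 / 0.00152536 = 0.854936.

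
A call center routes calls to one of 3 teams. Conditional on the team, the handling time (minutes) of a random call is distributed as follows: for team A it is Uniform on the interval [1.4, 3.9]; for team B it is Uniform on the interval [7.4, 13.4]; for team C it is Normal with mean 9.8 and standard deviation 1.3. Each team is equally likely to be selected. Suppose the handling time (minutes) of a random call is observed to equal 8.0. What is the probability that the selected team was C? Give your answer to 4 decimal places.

Likelihoods f(8.0 | ·): A: 0; B: 0.166667; C: 0.117669.
Posterior ∝ prior × likelihood. Numerator for C: 0.333333·0.117669 = 0.0392229.
Normalizing constant: 0.333333·0 + 0.333333·0.166667 + 0.333333·0.117669 = 0.0947784.
P(C | observation) = 0.0392229 / 0.0947784 = 0.413838.

0.4138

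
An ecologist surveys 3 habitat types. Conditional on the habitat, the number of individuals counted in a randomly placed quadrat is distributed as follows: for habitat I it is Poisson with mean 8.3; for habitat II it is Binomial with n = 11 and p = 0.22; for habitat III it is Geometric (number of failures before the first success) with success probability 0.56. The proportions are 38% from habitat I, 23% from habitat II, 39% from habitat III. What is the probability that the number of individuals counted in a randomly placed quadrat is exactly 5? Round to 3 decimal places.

Conditional on each habitat, P(X = 5): I: 0.0815765; II: 0.0536195; III: 0.00923531.
By total probability, P(X = 5) = 0.38·0.0815765 + 0.23·0.0536195 + 0.39·0.00923531 = 0.0469333.

0.047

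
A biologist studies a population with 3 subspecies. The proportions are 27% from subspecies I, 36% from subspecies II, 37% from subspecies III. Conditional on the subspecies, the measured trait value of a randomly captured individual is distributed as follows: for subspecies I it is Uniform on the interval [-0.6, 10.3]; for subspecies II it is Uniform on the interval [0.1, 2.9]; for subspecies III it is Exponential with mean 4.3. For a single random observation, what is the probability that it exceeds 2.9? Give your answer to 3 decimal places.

0.372

Conditional on each subspecies, P(X > 2.9): I: 0.678899; II: 0; III: 0.509453.
By total probability, P(X > 2.9) = 0.27·0.678899 + 0.36·0 + 0.37·0.509453 = 0.3718.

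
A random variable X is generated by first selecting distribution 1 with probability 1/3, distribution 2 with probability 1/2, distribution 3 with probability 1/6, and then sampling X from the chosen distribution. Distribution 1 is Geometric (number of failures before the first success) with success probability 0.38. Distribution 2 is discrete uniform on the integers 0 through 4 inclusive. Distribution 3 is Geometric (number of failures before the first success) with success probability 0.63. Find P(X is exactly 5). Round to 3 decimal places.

0.012

Conditional on each component, P(X = 5): 1: 0.034813; 2: 0; 3: 0.00436867.
By total probability, P(X = 5) = 0.333333·0.034813 + 0.5·0 + 0.166667·0.00436867 = 0.0123325.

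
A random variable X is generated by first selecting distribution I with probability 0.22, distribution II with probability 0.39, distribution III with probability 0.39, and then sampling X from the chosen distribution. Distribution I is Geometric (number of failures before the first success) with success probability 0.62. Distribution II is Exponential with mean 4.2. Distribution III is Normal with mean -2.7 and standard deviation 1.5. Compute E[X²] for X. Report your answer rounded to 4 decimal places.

For each component E[X²] = Var + (mean)², giving I: 1.3642; II: 35.28; III: 9.54.
Overall E[X²] = 0.22·1.3642 + 0.39·35.28 + 0.39·9.54 = 17.7799.

17.7799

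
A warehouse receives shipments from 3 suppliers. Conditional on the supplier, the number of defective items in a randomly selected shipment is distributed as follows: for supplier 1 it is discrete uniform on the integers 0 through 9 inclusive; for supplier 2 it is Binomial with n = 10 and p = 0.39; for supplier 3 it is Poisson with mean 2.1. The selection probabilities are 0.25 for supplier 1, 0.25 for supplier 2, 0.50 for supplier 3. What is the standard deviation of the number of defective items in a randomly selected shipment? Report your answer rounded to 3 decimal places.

2.203

Per component, 1: μ=4.5, E[X²]=28.5; 2: μ=3.9, E[X²]=17.589; 3: μ=2.1, E[X²]=6.51.
E[X] = 0.25·4.5 + 0.25·3.9 + 0.5·2.1 = 3.15.
E[X²] = 0.25·28.5 + 0.25·17.589 + 0.5·6.51 = 14.7773.
Var(X) = E[X²] − (E[X])² = 14.7773 − 9.9225 = 4.85475.
SD(X) = √4.85475 = 2.20335.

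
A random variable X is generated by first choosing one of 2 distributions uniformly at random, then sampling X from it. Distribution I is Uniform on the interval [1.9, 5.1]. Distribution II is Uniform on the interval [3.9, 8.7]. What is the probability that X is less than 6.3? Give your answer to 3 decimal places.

0.750

Conditional on each component, P(X < 6.3): I: 1; II: 0.5.
By total probability, P(X < 6.3) = 0.5·1 + 0.5·0.5 = 0.75.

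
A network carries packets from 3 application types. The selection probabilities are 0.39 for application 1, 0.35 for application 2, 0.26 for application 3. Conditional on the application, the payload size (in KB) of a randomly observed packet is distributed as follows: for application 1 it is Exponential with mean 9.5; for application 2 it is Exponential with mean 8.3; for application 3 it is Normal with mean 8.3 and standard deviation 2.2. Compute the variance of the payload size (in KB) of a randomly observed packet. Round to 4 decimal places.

60.9100

Per component, 1: μ=9.5, E[X²]=180.5; 2: μ=8.3, E[X²]=137.78; 3: μ=8.3, E[X²]=73.73.
E[X] = 0.39·9.5 + 0.35·8.3 + 0.26·8.3 = 8.768.
E[X²] = 0.39·180.5 + 0.35·137.78 + 0.26·73.73 = 137.788.
Var(X) = E[X²] − (E[X])² = 137.788 − 76.8778 = 60.91.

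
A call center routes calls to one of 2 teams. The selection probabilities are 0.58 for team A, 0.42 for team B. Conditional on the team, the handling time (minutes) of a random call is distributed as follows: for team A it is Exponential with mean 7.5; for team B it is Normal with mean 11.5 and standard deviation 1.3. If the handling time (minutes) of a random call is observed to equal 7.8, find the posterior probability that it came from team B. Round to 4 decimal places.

0.0759

Likelihoods f(7.8 | ·): A: 0.0471273; B: 0.00534497.
Posterior ∝ prior × likelihood. Numerator for B: 0.42·0.00534497 = 0.00224489.
Normalizing constant: 0.58·0.0471273 + 0.42·0.00534497 = 0.0295787.
P(B | observation) = 0.00224489 / 0.0295787 = 0.0758954.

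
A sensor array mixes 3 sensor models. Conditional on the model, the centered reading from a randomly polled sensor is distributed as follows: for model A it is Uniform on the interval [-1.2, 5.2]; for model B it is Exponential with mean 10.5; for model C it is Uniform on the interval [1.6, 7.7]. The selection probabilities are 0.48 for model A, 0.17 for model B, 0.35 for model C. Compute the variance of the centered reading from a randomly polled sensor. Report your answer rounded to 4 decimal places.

Per component, A: μ=2, E[X²]=7.41333; B: μ=10.5, E[X²]=220.5; C: μ=4.65, E[X²]=24.7233.
E[X] = 0.48·2 + 0.17·10.5 + 0.35·4.65 = 4.3725.
E[X²] = 0.48·7.41333 + 0.17·220.5 + 0.35·24.7233 = 49.6966.
Var(X) = E[X²] − (E[X])² = 49.6966 − 19.1188 = 30.5778.

30.5778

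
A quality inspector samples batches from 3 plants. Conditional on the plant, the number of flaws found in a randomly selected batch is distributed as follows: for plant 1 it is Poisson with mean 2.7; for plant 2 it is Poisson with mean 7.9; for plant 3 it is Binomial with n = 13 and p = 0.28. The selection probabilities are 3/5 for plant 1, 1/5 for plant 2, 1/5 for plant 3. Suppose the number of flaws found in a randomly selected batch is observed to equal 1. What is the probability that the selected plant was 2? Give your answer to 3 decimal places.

Likelihoods P(X=1 | ·): 1: 0.181455; 2: 0.00292887; 3: 0.0706466.
Posterior ∝ prior × likelihood. Numerator for 2: 0.2·0.00292887 = 0.000585775.
Normalizing constant: 0.6·0.181455 + 0.2·0.00292887 + 0.2·0.0706466 = 0.123588.
P(2 | observation) = 0.000585775 / 0.123588 = 0.00473974.

0.005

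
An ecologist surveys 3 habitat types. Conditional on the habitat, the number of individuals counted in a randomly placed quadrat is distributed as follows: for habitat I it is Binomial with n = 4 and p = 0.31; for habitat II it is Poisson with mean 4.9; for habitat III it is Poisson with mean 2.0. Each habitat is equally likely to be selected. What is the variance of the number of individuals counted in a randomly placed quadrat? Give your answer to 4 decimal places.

5.0722

Per component, I: μ=1.24, E[X²]=2.3932; II: μ=4.9, E[X²]=28.91; III: μ=2, E[X²]=6.
E[X] = 0.333333·1.24 + 0.333333·4.9 + 0.333333·2 = 2.71333.
E[X²] = 0.333333·2.3932 + 0.333333·28.91 + 0.333333·6 = 12.4344.
Var(X) = E[X²] − (E[X])² = 12.4344 − 7.36218 = 5.07222.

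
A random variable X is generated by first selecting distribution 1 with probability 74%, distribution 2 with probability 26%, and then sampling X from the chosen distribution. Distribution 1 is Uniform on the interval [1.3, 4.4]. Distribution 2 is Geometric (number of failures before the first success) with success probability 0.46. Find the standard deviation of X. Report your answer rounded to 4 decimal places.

1.3404

Per component, 1: μ=2.85, E[X²]=8.92333; 2: μ=1.17391, E[X²]=3.93006.
E[X] = 0.74·2.85 + 0.26·1.17391 = 2.41422.
E[X²] = 0.74·8.92333 + 0.26·3.93006 = 7.62508.
Var(X) = E[X²] − (E[X])² = 7.62508 − 5.82845 = 1.79664.
SD(X) = √1.79664 = 1.34039.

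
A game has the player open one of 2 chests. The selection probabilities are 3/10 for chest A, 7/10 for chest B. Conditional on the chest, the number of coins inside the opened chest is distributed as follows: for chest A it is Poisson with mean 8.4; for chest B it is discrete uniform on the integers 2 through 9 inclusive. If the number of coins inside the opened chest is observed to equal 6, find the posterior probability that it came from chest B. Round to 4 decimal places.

Likelihoods P(X=6 | ·): A: 0.109716; B: 0.125.
Posterior ∝ prior × likelihood. Numerator for B: 0.7·0.125 = 0.0875.
Normalizing constant: 0.3·0.109716 + 0.7·0.125 = 0.120415.
P(B | observation) = 0.0875 / 0.120415 = 0.726655.

0.7267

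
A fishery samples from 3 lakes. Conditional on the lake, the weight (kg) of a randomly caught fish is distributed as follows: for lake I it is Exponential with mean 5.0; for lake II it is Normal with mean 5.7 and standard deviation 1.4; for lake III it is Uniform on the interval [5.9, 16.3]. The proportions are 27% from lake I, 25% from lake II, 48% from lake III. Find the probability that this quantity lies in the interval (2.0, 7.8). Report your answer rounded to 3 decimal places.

Conditional on each lake, P(2.0 < X < 7.8): I: 0.460184; II: 0.929082; III: 0.182692.
By total probability, P(2.0 < X < 7.8) = 0.27·0.460184 + 0.25·0.929082 + 0.48·0.182692 = 0.444213.

0.444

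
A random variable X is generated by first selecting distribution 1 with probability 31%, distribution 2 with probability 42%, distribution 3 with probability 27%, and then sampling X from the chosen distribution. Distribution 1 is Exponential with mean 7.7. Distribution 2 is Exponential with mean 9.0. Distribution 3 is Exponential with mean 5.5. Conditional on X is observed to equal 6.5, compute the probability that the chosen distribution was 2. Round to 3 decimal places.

0.412

Likelihoods f(6.5 | ·): 1: 0.0558338; 2: 0.0539635; 3: 0.0557674.
Posterior ∝ prior × likelihood. Numerator for 2: 0.42·0.0539635 = 0.0226647.
Normalizing constant: 0.31·0.0558338 + 0.42·0.0539635 + 0.27·0.0557674 = 0.0550303.
P(2 | observation) = 0.0226647 / 0.0550303 = 0.411858.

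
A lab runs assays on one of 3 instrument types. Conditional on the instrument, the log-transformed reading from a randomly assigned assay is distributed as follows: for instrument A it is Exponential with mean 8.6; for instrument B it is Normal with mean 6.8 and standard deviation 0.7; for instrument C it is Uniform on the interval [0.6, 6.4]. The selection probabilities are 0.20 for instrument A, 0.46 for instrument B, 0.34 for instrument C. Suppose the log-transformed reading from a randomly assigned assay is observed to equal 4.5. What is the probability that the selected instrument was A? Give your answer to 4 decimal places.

Likelihoods f(4.5 | ·): A: 0.0689056; B: 0.00257934; C: 0.172414.
Posterior ∝ prior × likelihood. Numerator for A: 0.2·0.0689056 = 0.0137811.
Normalizing constant: 0.2·0.0689056 + 0.46·0.00257934 + 0.34·0.172414 = 0.0735883.
P(A | observation) = 0.0137811 / 0.0735883 = 0.187273.

0.1873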